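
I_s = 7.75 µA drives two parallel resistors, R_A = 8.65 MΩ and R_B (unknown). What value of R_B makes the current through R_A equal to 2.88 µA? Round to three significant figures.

Two-branch current divider: I_A = I_s · R_B/(R_A + R_B).
With f = 0.3716, R_B = R_A · f/(1−f) = 8.65 × 0.5914 = 5.115 MΩ.

R_B ≈ 5.12 MΩ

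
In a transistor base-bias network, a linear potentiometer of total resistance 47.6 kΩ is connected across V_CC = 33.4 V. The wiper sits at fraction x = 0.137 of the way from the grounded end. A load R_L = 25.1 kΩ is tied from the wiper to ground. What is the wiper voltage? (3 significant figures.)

V_out ≈ 3.74 V

Split the track: R_lower = x·R_p = 6.521 kΩ, R_upper = (1−x)·R_p = 41.08 kΩ.
(x·R_p) ‖ R_L = 5.176 kΩ.
Loaded-divider output: V_out = 33.4 × 0.1119 = 3.738 V.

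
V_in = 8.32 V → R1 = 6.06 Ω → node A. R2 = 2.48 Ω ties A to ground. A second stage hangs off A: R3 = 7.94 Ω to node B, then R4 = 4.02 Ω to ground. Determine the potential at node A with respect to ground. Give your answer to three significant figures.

V_A ≈ 2.11 V

The second stage (R3 + R4 = 11.96 Ω) loads node A in parallel with R2.
R2 ‖ (R3+R4) = 2.054 Ω.
First divider: V_A = V_in · 2.054/(6.06 + 2.054) = 2.106 V.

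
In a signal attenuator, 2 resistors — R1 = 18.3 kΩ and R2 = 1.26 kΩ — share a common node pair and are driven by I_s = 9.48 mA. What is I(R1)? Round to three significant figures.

Two-branch current divider: I_k = I_s · R_other/(R_1 + R_2).
I(R1) = 9.48 × 1.26/(18.3 + 1.26) = 9.48 × 0.06442 = 0.6107 mA.

I ≈ 0.611 mA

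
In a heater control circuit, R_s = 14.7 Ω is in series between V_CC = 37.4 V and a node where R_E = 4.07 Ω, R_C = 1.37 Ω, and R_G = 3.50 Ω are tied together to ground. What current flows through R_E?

Equivalent of the parallel group: R_p = 0.7928 Ω.
Node voltage V_A = V_CC · R_p/(R_s + R_p) = 37.4 × 0.05117 = 1.914 V.
Branch current I = V_A/R_E = 1.914/4.07 = 0.4702 A.

I ≈ 0.470 A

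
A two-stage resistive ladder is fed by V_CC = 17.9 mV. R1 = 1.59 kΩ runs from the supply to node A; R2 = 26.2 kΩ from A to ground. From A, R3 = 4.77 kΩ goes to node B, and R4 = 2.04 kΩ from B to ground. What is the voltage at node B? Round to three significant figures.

V_B ≈ 4.14 mV

Looking into the second stage from A: R3 + R4 = 6.810 kΩ appears in parallel with R2.
R2 ‖ (R3+R4) = 5.405 kΩ.
So V_A = 17.9 × 0.7727 = 13.83 mV.
Then the unloaded second divider: V_B = V_A × R4/(R3+R4) = 13.83 × 0.2996 = 4.143 mV.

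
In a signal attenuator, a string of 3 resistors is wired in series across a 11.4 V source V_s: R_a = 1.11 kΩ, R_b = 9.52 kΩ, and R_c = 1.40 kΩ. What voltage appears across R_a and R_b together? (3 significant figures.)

V ≈ 10.1 V

Series total: ΣR = 1.11 + 9.52 + 1.40 = 12.03 kΩ.
R_{R_a..R_b} = 1.11 + 9.52 = 10.63 kΩ.
Voltage divider: V = V_s · (10.63 / 12.03) = 11.4 × 0.8836 = 10.07 V.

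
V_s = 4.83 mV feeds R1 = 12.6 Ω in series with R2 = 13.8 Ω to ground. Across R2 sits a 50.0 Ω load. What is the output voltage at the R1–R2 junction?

V_out ≈ 2.23 mV

R2 ‖ R_L = (13.8 × 50.0)/(13.8 + 50.0) = 10.82 Ω.
Now apply the divider: V_out = 4.83 × 0.4619 = 2.231 mV.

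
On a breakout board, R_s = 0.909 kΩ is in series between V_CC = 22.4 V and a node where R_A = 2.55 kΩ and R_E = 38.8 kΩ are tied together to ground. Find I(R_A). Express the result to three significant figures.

Combine the parallel branches: R_p = (1/2.55 + 1/38.8)⁻¹ = 2.393 kΩ.
V_A by voltage divider: V_A = 22.4 × 2.393/(0.909 + 2.393) = 16.23 V.
I(R_A) = V_A / R_A = 16.23/2.55 = 6.366 mA.
(Check via current divider: I_total = 6.784 mA; share G_k/ΣG = 0.9383 → same result.)

I ≈ 6.37 mA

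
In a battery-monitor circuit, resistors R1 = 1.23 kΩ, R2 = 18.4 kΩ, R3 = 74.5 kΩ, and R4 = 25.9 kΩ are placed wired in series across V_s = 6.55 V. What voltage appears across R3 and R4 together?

V ≈ 5.48 V

Series total: ΣR = 1.23 + 18.4 + 74.5 + 25.9 = 120.0 kΩ.
R_{R3..R4} = 74.5 + 25.9 = 100.4 kΩ.
V = V_s · R/ΣR = 6.55 × 0.8365 = 5.479 V.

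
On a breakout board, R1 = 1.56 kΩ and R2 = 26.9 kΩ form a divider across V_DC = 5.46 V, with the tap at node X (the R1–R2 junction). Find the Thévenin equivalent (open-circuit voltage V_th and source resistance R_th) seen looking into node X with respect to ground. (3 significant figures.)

V_th ≈ 5.16 V, R_th ≈ 1.47 kΩ

V_th is the unloaded tap voltage: V_DC · R2/(R1+R2) = 5.46 × 0.9452 = 5.161 V.
Looking into X with the source shorted: R_th = R1·R2/(R1+R2) = 1.560 × 26.9/28.46 = 1.474 kΩ.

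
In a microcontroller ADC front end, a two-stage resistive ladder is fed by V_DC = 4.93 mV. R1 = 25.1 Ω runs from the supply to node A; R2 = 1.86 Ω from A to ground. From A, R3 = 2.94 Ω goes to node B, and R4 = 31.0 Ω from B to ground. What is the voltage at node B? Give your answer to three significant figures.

Looking into the second stage from A: R3 + R4 = 33.94 Ω appears in parallel with R2.
R2 ‖ (R3+R4) = 1.763 Ω.
So V_A = 4.93 × 0.06564 = 0.3236 mV.
Then the unloaded second divider: V_B = V_A × R4/(R3+R4) = 0.3236 × 0.9134 = 0.2956 mV.

V_B ≈ 0.296 mV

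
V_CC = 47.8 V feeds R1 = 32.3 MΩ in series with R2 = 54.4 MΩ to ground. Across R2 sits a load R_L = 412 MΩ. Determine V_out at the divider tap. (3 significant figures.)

V_out ≈ 28.6 V

First combine the lower leg with the load: R2 ‖ R_L = 48.05 MΩ.
Now apply the divider: V_out = 47.8 × 0.5980 = 28.59 V.
(Unloaded it would be 30.0 V; the load pulls it down.)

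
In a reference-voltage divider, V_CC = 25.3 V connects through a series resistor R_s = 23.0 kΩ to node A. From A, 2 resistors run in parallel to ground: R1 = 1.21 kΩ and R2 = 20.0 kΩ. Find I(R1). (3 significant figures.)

I ≈ 0.988 mA

Combine the parallel branches: R_p = (1/1.21 + 1/20.0)⁻¹ = 1.141 kΩ.
V_A = 25.3 × 1.141/24.14 = 1.196 V.
I(R1) = V_A / R1 = 1.196/1.21 = 0.9882 mA.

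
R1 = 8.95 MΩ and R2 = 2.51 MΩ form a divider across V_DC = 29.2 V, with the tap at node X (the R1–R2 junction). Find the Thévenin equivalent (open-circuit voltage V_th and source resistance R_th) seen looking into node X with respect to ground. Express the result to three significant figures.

With X open, the divider is unloaded: V_th = 29.2 × 2.51/11.46 = 6.395 V.
With V_DC suppressed (replaced by a short), R_th = R1 ‖ R2 = (8.950 × 2.51)/(8.950 + 2.51) = 1.960 MΩ.

V_th ≈ 6.40 V, R_th ≈ 1.96 MΩ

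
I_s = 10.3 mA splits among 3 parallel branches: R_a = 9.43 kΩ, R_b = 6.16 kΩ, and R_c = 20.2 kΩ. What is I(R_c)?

Total conductance ΣG = 1/9.43 + 1/6.16 + 1/20.2 = 0.3179 (units of 1/kΩ).
R_c takes the fraction G_k/ΣG = 0.04950/0.3179 = 0.1557, so I = 10.3 × 0.1557 = 1.604 mA.

I ≈ 1.60 mA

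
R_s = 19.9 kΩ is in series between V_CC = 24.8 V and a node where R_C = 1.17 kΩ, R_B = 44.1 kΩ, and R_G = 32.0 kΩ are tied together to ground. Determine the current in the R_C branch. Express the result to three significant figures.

I ≈ 1.11 mA

Equivalent of the parallel group: R_p = 1.101 kΩ.
V_A by voltage divider: V_A = 24.8 × 1.101/(19.9 + 1.101) = 1.300 V.
Branch current I = V_A/R_C = 1.300/1.17 = 1.111 mA.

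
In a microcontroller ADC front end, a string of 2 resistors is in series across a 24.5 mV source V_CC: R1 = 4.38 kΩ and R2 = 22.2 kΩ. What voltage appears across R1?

Total series resistance ΣR = 4.38 + 22.2 = 26.58 kΩ.
By the voltage-divider rule, V = 24.5 × 4.380/26.58 = 4.037 mV.

V ≈ 4.04 mV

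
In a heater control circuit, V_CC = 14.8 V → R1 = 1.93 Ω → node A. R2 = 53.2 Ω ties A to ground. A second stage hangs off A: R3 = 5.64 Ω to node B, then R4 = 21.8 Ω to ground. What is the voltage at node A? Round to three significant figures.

Looking into the second stage from A: R3 + R4 = 27.44 Ω appears in parallel with R2.
R2 ‖ (R3+R4) = 18.10 Ω.
So V_A = 14.8 × 0.9037 = 13.37 V.

V_A ≈ 13.4 V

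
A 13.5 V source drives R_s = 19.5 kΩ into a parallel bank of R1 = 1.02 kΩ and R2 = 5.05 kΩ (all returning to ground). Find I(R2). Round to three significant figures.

I ≈ 0.111 mA

Equivalent of the parallel group: R_p = 0.8486 kΩ.
V_A by voltage divider: V_A = 13.5 × 0.8486/(19.5 + 0.8486) = 0.5630 V.
I(R2) = V_A / R2 = 0.5630/5.05 = 0.1115 mA.
(Check via current divider: I_total = 0.6634 mA; share G_k/ΣG = 0.1680 → same result.)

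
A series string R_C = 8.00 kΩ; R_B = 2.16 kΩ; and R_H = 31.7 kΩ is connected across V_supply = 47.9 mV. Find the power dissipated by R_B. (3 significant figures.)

The common current is I = 47.9/41.86 = 1.144 µA.
V(R_B) = I·R = 2.472 mV; P = V·I = 2.472 × 1.144 = 2.828 nW.

P ≈ 2.83 nW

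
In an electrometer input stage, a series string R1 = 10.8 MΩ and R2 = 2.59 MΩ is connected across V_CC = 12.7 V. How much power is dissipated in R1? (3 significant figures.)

P ≈ 9.72 µW

ΣR = 13.39 MΩ → I = 12.7/13.39 = 0.9485 µA.
V(R1) = I·R = 10.24 V; P = V·I = 10.24 × 0.9485 = 9.716 µW.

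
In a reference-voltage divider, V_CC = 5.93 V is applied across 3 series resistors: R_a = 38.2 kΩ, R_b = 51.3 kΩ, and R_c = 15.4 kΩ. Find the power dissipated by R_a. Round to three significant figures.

The common current is I = 5.93/104.9 = 0.05653 mA.
P(R_a) = I²·R_a = (0.05653)² × 38.2 = 0.1221 mW.

P ≈ 0.122 mW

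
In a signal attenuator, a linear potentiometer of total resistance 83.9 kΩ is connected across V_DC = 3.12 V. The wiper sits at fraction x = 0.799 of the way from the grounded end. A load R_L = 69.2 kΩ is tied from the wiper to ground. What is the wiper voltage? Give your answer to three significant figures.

Lower segment x·R_p = 67.04 kΩ; upper segment (1−x)·R_p = 16.86 kΩ.
R_L loads the lower segment: effective lower R = 34.05 kΩ.
Loaded-divider output: V_out = 3.12 × 0.6688 = 2.087 V.
(Unloaded: V_out = x·V_DC = 2.49 V.)

V_out ≈ 2.09 V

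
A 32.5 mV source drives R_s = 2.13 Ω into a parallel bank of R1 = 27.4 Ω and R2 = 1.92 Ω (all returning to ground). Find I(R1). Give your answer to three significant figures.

Combine the parallel branches: R_p = (1/27.4 + 1/1.92)⁻¹ = 1.794 Ω.
Node voltage V_A = V_supply · R_p/(R_s + R_p) = 32.5 × 0.4572 = 14.86 mV.
I(R1) = V_A / R1 = 14.86/27.4 = 0.5423 mA.
(Equivalently: I_total = 8.282 mA, then current-divider fraction G_k/ΣG = 0.06548.)

I ≈ 0.542 mA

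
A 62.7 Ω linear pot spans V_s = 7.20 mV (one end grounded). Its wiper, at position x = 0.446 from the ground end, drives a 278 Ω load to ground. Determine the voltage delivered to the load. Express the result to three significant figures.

The pot divides into 34.74 Ω above the wiper and 27.96 Ω below.
R_L loads the lower segment: effective lower R = 25.41 Ω.
V_out = 7.20 × 25.41/(34.74 + 25.41) = 3.042 mV.

V_out ≈ 3.04 mV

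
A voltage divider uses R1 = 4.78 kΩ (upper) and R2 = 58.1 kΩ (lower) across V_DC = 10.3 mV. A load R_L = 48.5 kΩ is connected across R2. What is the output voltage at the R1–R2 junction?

R2 ‖ R_L = (58.1 × 48.5)/(58.1 + 48.5) = 26.43 kΩ.
Voltage divider with the loaded lower leg: V_out = 10.3 × 26.43/(4.78 + 26.43) = 10.3 × 0.8469 = 8.723 mV.

V_out ≈ 8.72 mV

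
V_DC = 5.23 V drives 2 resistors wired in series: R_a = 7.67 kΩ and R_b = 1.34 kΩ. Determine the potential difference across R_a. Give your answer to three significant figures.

V ≈ 4.45 V

Series total: ΣR = 7.67 + 1.34 = 9.010 kΩ.
Voltage divider: V = V_DC · (7.670 / 9.010) = 5.23 × 0.8513 = 4.452 V.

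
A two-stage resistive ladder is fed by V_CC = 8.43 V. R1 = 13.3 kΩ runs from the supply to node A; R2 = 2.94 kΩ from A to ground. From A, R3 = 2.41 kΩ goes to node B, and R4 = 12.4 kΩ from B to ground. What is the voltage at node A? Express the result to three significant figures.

Node A sees R2 in parallel with the series input of stage 2, R3 + R4 = 14.81 kΩ.
R2 ‖ (R3+R4) = 2.453 kΩ.
V_A = 8.43 × 2.453/(13.3 + 2.453) = 1.313 V.

V_A ≈ 1.31 V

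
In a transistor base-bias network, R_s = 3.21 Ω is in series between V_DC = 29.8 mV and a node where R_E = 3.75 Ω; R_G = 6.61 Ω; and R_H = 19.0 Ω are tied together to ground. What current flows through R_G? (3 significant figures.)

I ≈ 1.80 mA

Combine the parallel branches: R_p = (1/3.75 + 1/6.61 + 1/19.0)⁻¹ = 2.125 Ω.
V_A by voltage divider: V_A = 29.8 × 2.125/(3.21 + 2.125) = 11.87 mV.
I(R_G) = V_A / R_G = 11.87/6.61 = 1.796 mA.
(Equivalently: I_total = 5.586 mA, then current-divider fraction G_k/ΣG = 0.3215.)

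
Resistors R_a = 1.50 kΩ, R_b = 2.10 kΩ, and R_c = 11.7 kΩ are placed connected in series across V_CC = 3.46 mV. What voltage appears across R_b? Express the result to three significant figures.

ΣR = 1.50 + 2.10 + 11.7 = 15.30 kΩ.
V = V_CC · R/ΣR = 3.46 × 0.1373 = 0.4749 mV.

V ≈ 0.475 mV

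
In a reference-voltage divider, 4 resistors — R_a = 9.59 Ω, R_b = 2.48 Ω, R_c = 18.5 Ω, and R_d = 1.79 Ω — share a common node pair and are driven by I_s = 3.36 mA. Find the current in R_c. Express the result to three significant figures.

I ≈ 0.162 mA

Conductances: ΣG = 1/9.59 + 1/2.48 + 1/18.5 + 1/1.79 = 1.120 (1/Ω).
R_c takes the fraction G_k/ΣG = 0.05405/1.120 = 0.04825, so I = 3.36 × 0.04825 = 0.1621 mA.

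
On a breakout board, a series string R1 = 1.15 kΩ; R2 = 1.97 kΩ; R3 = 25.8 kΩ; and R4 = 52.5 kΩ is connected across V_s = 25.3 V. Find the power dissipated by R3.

P ≈ 2.49 mW

ΣR = 81.42 kΩ → I = 25.3/81.42 = 0.3107 mA.
P = I²R = 0.09656 × 25.8 = 2.491 mW.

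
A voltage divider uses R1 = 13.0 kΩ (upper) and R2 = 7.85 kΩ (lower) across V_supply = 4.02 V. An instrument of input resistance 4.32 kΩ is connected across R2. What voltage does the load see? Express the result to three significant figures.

R2 ‖ R_L = (7.85 × 4.32)/(7.85 + 4.32) = 2.787 kΩ.
Voltage divider with the loaded lower leg: V_out = 4.02 × 2.787/(13.0 + 2.787) = 4.02 × 0.1765 = 0.7096 V.
(Unloaded it would be 1.51 V; the load pulls it down.)

V_out ≈ 0.710 V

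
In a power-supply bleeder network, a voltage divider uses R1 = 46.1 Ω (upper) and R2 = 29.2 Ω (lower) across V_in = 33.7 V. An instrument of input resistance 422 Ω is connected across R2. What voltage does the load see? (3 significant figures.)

R2 ‖ R_L = (29.2 × 422)/(29.2 + 422) = 27.31 Ω.
Now apply the divider: V_out = 33.7 × 0.3720 = 12.54 V.

V_out ≈ 12.5 V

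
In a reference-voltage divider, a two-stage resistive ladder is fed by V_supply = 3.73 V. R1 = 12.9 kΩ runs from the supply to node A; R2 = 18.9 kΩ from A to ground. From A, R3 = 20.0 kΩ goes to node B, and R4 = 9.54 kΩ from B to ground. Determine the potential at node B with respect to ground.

V_B ≈ 0.568 V

Node A sees R2 in parallel with the series input of stage 2, R3 + R4 = 29.54 kΩ.
R2 ‖ (R3+R4) = 11.53 kΩ.
V_A = 3.73 × 11.53/(12.9 + 11.53) = 1.760 V.
V_B = V_A × 0.3230 = 0.5684 V.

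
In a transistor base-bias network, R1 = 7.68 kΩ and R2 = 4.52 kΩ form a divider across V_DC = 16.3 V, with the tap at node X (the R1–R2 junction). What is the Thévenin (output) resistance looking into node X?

R_th ≈ 2.85 kΩ

With V_DC suppressed (replaced by a short), R_th = R1 ‖ R2 = (7.680 × 4.52)/(7.680 + 4.52) = 2.845 kΩ.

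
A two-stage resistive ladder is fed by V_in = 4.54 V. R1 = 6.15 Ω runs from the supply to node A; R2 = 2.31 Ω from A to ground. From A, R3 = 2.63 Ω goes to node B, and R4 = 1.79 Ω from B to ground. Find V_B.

The second stage (R3 + R4 = 4.420 Ω) loads node A in parallel with R2.
Effective lower resistance at A: R2 ‖ 4.420 = 1.517 Ω.
V_A = 4.54 × 1.517/(6.15 + 1.517) = 0.8983 V.
V_B = V_A × 0.4050 = 0.3638 V.

V_B ≈ 0.364 V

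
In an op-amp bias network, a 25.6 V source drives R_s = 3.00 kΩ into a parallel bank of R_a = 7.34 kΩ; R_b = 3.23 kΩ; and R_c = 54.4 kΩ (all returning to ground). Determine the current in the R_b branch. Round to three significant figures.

I ≈ 3.31 mA

Equivalent of the parallel group: R_p = 2.154 kΩ.
V_A by voltage divider: V_A = 25.6 × 2.154/(3.00 + 2.154) = 10.70 V.
I(R_b) = V_A / R_b = 10.70/3.23 = 3.313 mA.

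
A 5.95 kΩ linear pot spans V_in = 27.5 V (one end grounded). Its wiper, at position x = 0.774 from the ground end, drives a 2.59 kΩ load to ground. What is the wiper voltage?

V_out ≈ 15.2 V

The pot divides into 1.345 kΩ above the wiper and 4.605 kΩ below.
R_L loads the lower segment: effective lower R = 1.658 kΩ.
Loaded-divider output: V_out = 27.5 × 0.5521 = 15.18 V.
(Unloaded: V_out = x·V_in = 21.3 V.)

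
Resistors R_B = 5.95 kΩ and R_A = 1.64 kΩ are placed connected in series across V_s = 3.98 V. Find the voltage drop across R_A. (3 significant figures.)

V ≈ 0.860 V

Total series resistance ΣR = 5.95 + 1.64 = 7.590 kΩ.
Voltage divider: V = V_s · (1.640 / 7.590) = 3.98 × 0.2161 = 0.8600 V.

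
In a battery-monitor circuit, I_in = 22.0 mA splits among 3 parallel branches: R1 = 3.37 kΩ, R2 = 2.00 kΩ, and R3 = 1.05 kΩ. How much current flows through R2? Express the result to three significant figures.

ΣG = 1/3.37 + 1/2.00 + 1/1.05 = 1.749.
R2 takes the fraction G_k/ΣG = 0.5000/1.749 = 0.2859, so I = 22.0 × 0.2859 = 6.289 mA.

I ≈ 6.29 mA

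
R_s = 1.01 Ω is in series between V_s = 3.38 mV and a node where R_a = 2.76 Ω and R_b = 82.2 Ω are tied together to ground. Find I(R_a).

Combine the parallel branches: R_p = (1/2.76 + 1/82.2)⁻¹ = 2.670 Ω.
Node voltage V_A = V_s · R_p/(R_s + R_p) = 3.38 × 0.7256 = 2.452 mV.
Branch current I = V_A/R_a = 2.452/2.76 = 0.8886 mA.

I ≈ 0.889 mA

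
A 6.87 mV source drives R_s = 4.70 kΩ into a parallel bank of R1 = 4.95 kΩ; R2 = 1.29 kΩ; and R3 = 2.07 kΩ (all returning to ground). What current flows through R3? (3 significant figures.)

I ≈ 0.422 µA

Combine the parallel branches: R_p = (1/4.95 + 1/1.29 + 1/2.07)⁻¹ = 0.6848 kΩ.
V_A = 6.87 × 0.6848/5.385 = 0.8737 mV.
Branch current I = V_A/R3 = 0.8737/2.07 = 0.4221 µA.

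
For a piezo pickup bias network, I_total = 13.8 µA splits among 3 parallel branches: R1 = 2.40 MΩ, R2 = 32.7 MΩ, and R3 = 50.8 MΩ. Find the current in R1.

I ≈ 12.3 µA

Total conductance ΣG = 1/2.40 + 1/32.7 + 1/50.8 = 0.4669 (units of 1/MΩ).
Current divider: I(R1) = I_total · G_k/ΣG = 13.8 × (0.4167/0.4669) = 13.8 × 0.8923 = 12.31 µA.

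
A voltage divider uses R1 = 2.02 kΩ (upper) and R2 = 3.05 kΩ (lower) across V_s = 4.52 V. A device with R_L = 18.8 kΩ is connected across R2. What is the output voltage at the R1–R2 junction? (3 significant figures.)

First combine the lower leg with the load: R2 ‖ R_L = 2.624 kΩ.
Now apply the divider: V_out = 4.52 × 0.5651 = 2.554 V.
(Unloaded it would be 2.72 V; the load pulls it down.)

V_out ≈ 2.55 V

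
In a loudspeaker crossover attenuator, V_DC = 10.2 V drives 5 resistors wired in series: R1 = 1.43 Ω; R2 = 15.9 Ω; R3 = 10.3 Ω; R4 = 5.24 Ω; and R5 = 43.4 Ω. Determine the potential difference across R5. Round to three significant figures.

V ≈ 5.80 V

ΣR = 1.43 + 15.9 + 10.3 + 5.24 + 43.4 = 76.27 Ω.
V = V_DC · R/ΣR = 10.2 × 0.5690 = 5.804 V.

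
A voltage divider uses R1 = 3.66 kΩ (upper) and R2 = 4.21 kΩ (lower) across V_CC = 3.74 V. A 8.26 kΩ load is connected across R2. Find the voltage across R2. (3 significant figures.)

The load sits in parallel with R2, giving an effective lower resistance R2' = R2·R_L/(R2+R_L) = 2.789 kΩ.
Then V_out = V_CC · R2'/(R1 + R2') = 3.74 × 2.789/6.449 = 1.617 V.
(Unloaded it would be 2.00 V; the load pulls it down.)

V_out ≈ 1.62 V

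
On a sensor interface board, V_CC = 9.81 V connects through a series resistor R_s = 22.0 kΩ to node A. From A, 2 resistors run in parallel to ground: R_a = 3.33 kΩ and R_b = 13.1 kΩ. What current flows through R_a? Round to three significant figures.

Combine the parallel branches: R_p = (1/3.33 + 1/13.1)⁻¹ = 2.655 kΩ.
V_A by voltage divider: V_A = 9.81 × 2.655/(22.0 + 2.655) = 1.056 V.
Branch current I = V_A/R_a = 1.056/3.33 = 0.3172 mA.
(Equivalently: I_total = 0.3979 mA, then current-divider fraction G_k/ΣG = 0.7973.)

I ≈ 0.317 mA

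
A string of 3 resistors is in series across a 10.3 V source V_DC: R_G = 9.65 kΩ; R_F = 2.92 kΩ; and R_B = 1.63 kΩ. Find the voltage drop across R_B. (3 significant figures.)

Total series resistance ΣR = 9.65 + 2.92 + 1.63 = 14.20 kΩ.
Voltage divider: V = V_DC · (1.630 / 14.20) = 10.3 × 0.1148 = 1.182 V.

V ≈ 1.18 V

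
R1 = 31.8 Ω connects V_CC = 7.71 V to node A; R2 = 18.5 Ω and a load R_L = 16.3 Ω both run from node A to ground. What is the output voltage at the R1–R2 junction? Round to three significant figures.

The load sits in parallel with R2, giving an effective lower resistance R2' = R2·R_L/(R2+R_L) = 8.665 Ω.
Then V_out = V_CC · R2'/(R1 + R2') = 7.71 × 8.665/40.47 = 1.651 V.

V_out ≈ 1.65 V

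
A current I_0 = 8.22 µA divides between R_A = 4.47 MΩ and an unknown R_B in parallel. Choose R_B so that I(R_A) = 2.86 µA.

R_B ≈ 2.39 MΩ

In a two-way split, I_A/I_0 = R_B/(R_A + R_B).
2.86/8.22 = R_B/(R_A + R_B) → R_B = R_A · (0.3479)/(1 − 0.3479) = 4.47 × 0.5336 = 2.385 MΩ.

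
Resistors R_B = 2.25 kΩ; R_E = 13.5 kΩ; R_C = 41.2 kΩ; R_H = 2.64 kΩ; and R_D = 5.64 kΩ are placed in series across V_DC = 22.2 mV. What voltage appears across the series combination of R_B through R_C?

ΣR = 2.25 + 13.5 + 41.2 + 2.64 + 5.64 = 65.23 kΩ.
R_{R_B..R_C} = 2.25 + 13.5 + 41.2 = 56.95 kΩ.
Voltage divider: V = V_DC · (56.95 / 65.23) = 22.2 × 0.8731 = 19.38 mV.

V ≈ 19.4 mV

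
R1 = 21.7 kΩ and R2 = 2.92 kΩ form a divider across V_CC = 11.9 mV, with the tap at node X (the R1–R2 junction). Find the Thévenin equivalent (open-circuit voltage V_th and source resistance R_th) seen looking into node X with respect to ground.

V_th ≈ 1.41 mV, R_th ≈ 2.57 kΩ

V_th is the unloaded tap voltage: V_CC · R2/(R1+R2) = 11.9 × 0.1186 = 1.411 mV.
Zeroing V_CC shorts the top of R1 to ground, so R_th = R1 ‖ R2 = 2.574 kΩ.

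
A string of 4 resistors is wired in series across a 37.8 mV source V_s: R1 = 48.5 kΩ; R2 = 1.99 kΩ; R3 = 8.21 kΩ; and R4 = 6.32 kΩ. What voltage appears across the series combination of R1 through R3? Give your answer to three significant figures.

ΣR = 48.5 + 1.99 + 8.21 + 6.32 = 65.02 kΩ.
R_{R1..R3} = 48.5 + 1.99 + 8.21 = 58.70 kΩ.
By the voltage-divider rule, V = 37.8 × 58.70/65.02 = 34.13 mV.

V ≈ 34.1 mV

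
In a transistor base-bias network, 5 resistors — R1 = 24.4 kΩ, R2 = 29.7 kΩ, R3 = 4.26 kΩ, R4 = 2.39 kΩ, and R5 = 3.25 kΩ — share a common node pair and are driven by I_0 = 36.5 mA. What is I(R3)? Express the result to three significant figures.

I ≈ 8.27 mA

ΣG = 1/24.4 + 1/29.7 + 1/4.26 + 1/2.39 + 1/3.25 = 1.035.
Current divider: I(R3) = I_0 · G_k/ΣG = 36.5 × (0.2347/1.035) = 36.5 × 0.2267 = 8.274 mA.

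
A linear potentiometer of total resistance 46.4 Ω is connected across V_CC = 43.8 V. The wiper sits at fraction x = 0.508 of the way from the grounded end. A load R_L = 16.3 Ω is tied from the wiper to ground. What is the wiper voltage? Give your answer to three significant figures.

V_out ≈ 13.0 V

Lower segment x·R_p = 23.57 Ω; upper segment (1−x)·R_p = 22.83 Ω.
Lower segment in parallel with the load: 23.57 ‖ 16.3 = 9.636 Ω.
Then V_out = V_CC · 9.636/(22.83 + 9.636) = 13.00 V.
(Unloaded: V_out = x·V_CC = 22.3 V.)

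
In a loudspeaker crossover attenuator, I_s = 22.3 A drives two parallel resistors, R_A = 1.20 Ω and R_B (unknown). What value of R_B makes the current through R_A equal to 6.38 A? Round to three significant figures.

R_B ≈ 0.481 Ω

The fraction through R_A equals R_B/(R_A+R_B).
With f = 0.2861, R_B = R_A · f/(1−f) = 1.20 × 0.4008 = 0.4809 Ω.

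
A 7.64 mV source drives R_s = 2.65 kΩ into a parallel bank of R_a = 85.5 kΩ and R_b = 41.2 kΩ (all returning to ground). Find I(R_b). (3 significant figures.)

I ≈ 0.169 µA

Equivalent of the parallel group: R_p = 27.80 kΩ.
V_A = 7.64 × 27.80/30.45 = 6.975 mV.
Branch current I = V_A/R_b = 6.975/41.2 = 0.1693 µA.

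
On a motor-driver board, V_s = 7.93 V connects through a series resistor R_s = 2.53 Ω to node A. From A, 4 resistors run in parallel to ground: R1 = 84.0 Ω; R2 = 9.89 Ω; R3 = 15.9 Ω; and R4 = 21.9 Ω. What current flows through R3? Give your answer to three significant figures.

Equivalent of the parallel group: R_p = 4.513 Ω.
V_A = 7.93 × 4.513/7.043 = 5.081 V.
I(R3) = V_A / R3 = 5.081/15.9 = 0.3196 A.

I ≈ 0.320 A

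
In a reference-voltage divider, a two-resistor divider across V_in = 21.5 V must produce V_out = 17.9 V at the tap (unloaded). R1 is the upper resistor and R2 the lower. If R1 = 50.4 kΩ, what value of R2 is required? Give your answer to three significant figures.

Required fraction k = V_out/V_in = 0.8326.
R2 = R1 · 0.8326/(1 − 0.8326) = 250.6 kΩ.

R2 ≈ 251 kΩ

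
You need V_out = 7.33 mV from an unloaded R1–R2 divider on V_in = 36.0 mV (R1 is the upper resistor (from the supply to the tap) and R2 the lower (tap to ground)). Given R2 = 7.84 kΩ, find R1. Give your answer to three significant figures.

V_out/V_in = R2/(R1+R2) = 0.2036.
Rearranging, R1 = R2·(1−k)/k = 7.84 × 3.911 = 30.66 kΩ.

R1 ≈ 30.7 kΩ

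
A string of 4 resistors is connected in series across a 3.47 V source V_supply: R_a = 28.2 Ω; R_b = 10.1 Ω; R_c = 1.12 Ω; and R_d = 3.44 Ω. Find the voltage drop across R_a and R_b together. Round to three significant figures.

Series total: ΣR = 28.2 + 10.1 + 1.12 + 3.44 = 42.86 Ω.
R_{R_a..R_b} = 28.2 + 10.1 = 38.30 Ω.
Voltage divider: V = V_supply · (38.30 / 42.86) = 3.47 × 0.8936 = 3.101 V.

V ≈ 3.10 V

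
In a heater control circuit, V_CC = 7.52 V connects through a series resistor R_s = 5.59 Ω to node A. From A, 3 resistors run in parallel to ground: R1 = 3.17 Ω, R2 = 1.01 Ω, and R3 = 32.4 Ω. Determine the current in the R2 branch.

I ≈ 0.879 A

Parallel bank: R_p = 1/(1/3.17 + 1/1.01 + 1/32.4) = 0.7483 Ω.
Node voltage V_A = V_CC · R_p/(R_s + R_p) = 7.52 × 0.1181 = 0.8878 V.
I(R2) = V_A / R2 = 0.8878/1.01 = 0.8790 A.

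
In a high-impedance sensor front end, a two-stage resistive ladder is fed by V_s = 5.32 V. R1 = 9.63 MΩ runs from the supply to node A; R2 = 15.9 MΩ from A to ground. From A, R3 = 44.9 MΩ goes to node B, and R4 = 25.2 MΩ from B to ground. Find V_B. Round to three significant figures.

The second stage (R3 + R4 = 70.10 MΩ) loads node A in parallel with R2.
R2 ‖ (R3+R4) = 12.96 MΩ.
First divider: V_A = V_s · 12.96/(9.63 + 12.96) = 3.052 V.
V_B = V_A × 0.3595 = 1.097 V.

V_B ≈ 1.10 V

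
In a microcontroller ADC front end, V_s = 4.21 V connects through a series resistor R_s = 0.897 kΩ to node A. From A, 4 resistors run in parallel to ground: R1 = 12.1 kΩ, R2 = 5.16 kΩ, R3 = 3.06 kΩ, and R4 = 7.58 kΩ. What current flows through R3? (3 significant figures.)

I ≈ 0.829 mA

Equivalent of the parallel group: R_p = 1.360 kΩ.
V_A = 4.21 × 1.360/2.257 = 2.537 V.
Branch current I = V_A/R3 = 2.537/3.06 = 0.8291 mA.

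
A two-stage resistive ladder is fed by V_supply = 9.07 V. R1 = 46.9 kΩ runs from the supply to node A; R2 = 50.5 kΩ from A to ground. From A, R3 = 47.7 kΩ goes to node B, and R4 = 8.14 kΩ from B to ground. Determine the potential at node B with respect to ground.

V_B ≈ 0.478 V

Looking into the second stage from A: R3 + R4 = 55.84 kΩ appears in parallel with R2.
R2 ‖ (R3+R4) = 26.52 kΩ.
V_A = 9.07 × 26.52/(46.9 + 26.52) = 3.276 V.
Then the unloaded second divider: V_B = V_A × R4/(R3+R4) = 3.276 × 0.1458 = 0.4776 V.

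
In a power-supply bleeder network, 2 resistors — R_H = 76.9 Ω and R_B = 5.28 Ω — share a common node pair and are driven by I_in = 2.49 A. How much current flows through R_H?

I ≈ 0.160 A

For two parallel branches, I_k = I_in · (other R)/(sum of R).
So I = 2.49 × 5.28/82.18 = 0.1600 A.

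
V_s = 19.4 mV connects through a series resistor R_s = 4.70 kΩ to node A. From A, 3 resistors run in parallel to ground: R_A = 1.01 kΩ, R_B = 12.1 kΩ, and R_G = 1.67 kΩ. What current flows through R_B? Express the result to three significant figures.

I ≈ 0.181 µA

Combine the parallel branches: R_p = (1/1.01 + 1/12.1 + 1/1.67)⁻¹ = 0.5982 kΩ.
V_A by voltage divider: V_A = 19.4 × 0.5982/(4.70 + 0.5982) = 2.191 mV.
Branch current I = V_A/R_B = 2.191/12.1 = 0.1810 µA.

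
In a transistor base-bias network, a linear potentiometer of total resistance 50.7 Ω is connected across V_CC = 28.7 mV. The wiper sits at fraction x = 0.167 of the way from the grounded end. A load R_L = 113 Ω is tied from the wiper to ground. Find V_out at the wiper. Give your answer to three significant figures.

V_out ≈ 4.51 mV

Split the track: R_lower = x·R_p = 8.467 Ω, R_upper = (1−x)·R_p = 42.23 Ω.
(x·R_p) ‖ R_L = 7.877 Ω.
Loaded-divider output: V_out = 28.7 × 0.1572 = 4.511 mV.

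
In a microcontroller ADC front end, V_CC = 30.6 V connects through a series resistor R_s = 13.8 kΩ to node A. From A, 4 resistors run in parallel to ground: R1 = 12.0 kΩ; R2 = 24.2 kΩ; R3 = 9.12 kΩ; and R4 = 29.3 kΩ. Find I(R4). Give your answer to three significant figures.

I ≈ 0.222 mA

Parallel bank: R_p = 1/(1/12.0 + 1/24.2 + 1/9.12 + 1/29.3) = 3.725 kΩ.
V_A = 30.6 × 3.725/17.53 = 6.505 V.
I(R4) = V_A / R4 = 6.505/29.3 = 0.2220 mA.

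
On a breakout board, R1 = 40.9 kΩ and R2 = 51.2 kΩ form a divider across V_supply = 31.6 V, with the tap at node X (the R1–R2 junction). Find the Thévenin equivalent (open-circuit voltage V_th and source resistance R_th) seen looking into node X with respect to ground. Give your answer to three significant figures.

Open-circuit (no load on X): V_th = V_supply · R2/(R1 + R2) = 31.6 × 51.2/(40.90 + 51.2) = 17.57 V.
Looking into X with the source shorted: R_th = R1·R2/(R1+R2) = 40.90 × 51.2/92.10 = 22.74 kΩ.

V_th ≈ 17.6 V, R_th ≈ 22.7 kΩ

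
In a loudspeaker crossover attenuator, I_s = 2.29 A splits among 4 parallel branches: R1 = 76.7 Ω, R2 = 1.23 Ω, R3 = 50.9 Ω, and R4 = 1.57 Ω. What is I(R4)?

I ≈ 0.984 A

Conductances: ΣG = 1/76.7 + 1/1.23 + 1/50.9 + 1/1.57 = 1.483 (1/Ω).
Current divider: I(R4) = I_s · G_k/ΣG = 2.29 × (0.6369/1.483) = 2.29 × 0.4296 = 0.9838 A.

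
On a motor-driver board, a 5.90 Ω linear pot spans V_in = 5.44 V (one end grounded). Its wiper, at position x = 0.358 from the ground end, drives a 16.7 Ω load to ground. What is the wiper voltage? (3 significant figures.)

Lower segment x·R_p = 2.112 Ω; upper segment (1−x)·R_p = 3.788 Ω.
Lower segment in parallel with the load: 2.112 ‖ 16.7 = 1.875 Ω.
Loaded-divider output: V_out = 5.44 × 0.3311 = 1.801 V.
(Unloaded: V_out = x·V_in = 1.95 V.)

V_out ≈ 1.80 V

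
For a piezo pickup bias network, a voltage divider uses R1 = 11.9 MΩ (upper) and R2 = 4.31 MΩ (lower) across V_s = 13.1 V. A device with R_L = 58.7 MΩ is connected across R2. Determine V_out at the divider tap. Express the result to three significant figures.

V_out ≈ 3.30 V

First combine the lower leg with the load: R2 ‖ R_L = 4.015 MΩ.
Now apply the divider: V_out = 13.1 × 0.2523 = 3.305 V.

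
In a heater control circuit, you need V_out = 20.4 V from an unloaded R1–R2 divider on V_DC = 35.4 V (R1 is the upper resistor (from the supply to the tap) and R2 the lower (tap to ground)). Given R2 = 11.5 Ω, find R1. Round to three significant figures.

The divider ratio is R2/(R1+R2) = 20.4/35.4 = 0.5763.
So R1 = R2 · (V_DC/V_out − 1) = 11.5 × (35.4/20.4 − 1) = 11.5 × 0.7353 = 8.456 Ω.

R1 ≈ 8.46 Ω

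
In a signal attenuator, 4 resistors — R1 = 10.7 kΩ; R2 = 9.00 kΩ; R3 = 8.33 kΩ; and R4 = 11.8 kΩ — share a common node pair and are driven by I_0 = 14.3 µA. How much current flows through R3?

ΣG = 1/10.7 + 1/9.00 + 1/8.33 + 1/11.8 = 0.4094.
By the current-divider rule, I = I_0 · G_k/ΣG = 14.3 × 0.2933 = 4.194 µA.

I ≈ 4.19 µA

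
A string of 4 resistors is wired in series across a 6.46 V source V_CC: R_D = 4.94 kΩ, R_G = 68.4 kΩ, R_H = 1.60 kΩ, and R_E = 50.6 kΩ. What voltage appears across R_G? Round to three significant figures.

V ≈ 3.52 V

ΣR = 4.94 + 68.4 + 1.60 + 50.6 = 125.5 kΩ.
Voltage divider: V = V_CC · (68.40 / 125.5) = 6.46 × 0.5448 = 3.520 V.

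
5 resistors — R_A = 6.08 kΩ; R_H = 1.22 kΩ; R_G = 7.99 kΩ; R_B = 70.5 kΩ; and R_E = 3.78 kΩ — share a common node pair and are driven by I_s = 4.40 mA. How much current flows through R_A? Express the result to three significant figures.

I ≈ 0.521 mA

Total conductance ΣG = 1/6.08 + 1/1.22 + 1/7.99 + 1/70.5 + 1/3.78 = 1.388 (units of 1/kΩ).
By the current-divider rule, I = I_s · G_k/ΣG = 4.40 × 0.1185 = 0.5214 mA.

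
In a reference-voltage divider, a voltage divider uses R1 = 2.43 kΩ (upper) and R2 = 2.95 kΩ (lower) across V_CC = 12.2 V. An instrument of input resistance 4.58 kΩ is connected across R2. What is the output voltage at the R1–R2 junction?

V_out ≈ 5.18 V

R2 ‖ R_L = (2.95 × 4.58)/(2.95 + 4.58) = 1.794 kΩ.
Then V_out = V_CC · R2'/(R1 + R2') = 12.2 × 1.794/4.224 = 5.182 V.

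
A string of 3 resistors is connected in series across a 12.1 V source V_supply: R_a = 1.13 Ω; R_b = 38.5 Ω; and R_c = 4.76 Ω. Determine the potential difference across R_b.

ΣR = 1.13 + 38.5 + 4.76 = 44.39 Ω.
V = V_supply · R/ΣR = 12.1 × 0.8673 = 10.49 V.

V ≈ 10.5 V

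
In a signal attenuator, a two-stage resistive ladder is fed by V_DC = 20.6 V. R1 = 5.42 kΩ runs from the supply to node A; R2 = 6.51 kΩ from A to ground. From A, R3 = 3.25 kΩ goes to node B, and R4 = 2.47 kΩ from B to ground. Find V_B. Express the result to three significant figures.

V_B ≈ 3.20 V

Node A sees R2 in parallel with the series input of stage 2, R3 + R4 = 5.720 kΩ.
Effective lower resistance at A: R2 ‖ 5.720 = 3.045 kΩ.
V_A = 20.6 × 3.045/(5.42 + 3.045) = 7.410 V.
Then the unloaded second divider: V_B = V_A × R4/(R3+R4) = 7.410 × 0.4318 = 3.200 V.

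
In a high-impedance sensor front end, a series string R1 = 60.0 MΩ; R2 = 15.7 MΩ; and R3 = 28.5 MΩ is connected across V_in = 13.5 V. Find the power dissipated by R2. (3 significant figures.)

P ≈ 0.264 µW

The common current is I = 13.5/104.2 = 0.1296 µA.
P = I²R = 0.01679 × 15.7 = 0.2635 µW.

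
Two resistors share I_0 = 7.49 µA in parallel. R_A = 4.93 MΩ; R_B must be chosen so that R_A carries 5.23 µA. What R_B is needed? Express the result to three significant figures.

Two-branch current divider: I_A = I_0 · R_B/(R_A + R_B).
With f = 0.6983, R_B = R_A · f/(1−f) = 4.93 × 2.314 = 11.41 MΩ.

R_B ≈ 11.4 MΩ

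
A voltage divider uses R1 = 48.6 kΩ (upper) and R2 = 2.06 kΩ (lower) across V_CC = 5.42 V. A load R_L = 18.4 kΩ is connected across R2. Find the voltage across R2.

V_out ≈ 0.199 V

First combine the lower leg with the load: R2 ‖ R_L = 1.853 kΩ.
Now apply the divider: V_out = 5.42 × 0.03672 = 0.1990 V.
(Unloaded it would be 0.220 V; the load pulls it down.)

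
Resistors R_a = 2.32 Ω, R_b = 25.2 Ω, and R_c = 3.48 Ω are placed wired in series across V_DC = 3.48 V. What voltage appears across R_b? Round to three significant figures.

Series total: ΣR = 2.32 + 25.2 + 3.48 = 31.00 Ω.
Voltage divider: V = V_DC · (25.20 / 31.00) = 3.48 × 0.8129 = 2.829 V.

V ≈ 2.83 V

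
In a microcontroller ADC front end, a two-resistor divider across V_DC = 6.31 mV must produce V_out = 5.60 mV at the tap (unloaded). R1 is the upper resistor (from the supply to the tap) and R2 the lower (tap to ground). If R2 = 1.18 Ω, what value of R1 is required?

R1 ≈ 0.150 Ω

The divider ratio is R2/(R1+R2) = 5.60/6.31 = 0.8875.
So R1 = R2 · (V_DC/V_out − 1) = 1.18 × (6.31/5.60 − 1) = 1.18 × 0.1268 = 0.1496 Ω.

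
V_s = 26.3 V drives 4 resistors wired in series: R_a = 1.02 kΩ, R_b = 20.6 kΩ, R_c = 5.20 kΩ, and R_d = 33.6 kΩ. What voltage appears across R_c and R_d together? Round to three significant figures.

Total series resistance ΣR = 1.02 + 20.6 + 5.20 + 33.6 = 60.42 kΩ.
R_{R_c..R_d} = 5.20 + 33.6 = 38.80 kΩ.
V = V_s · R/ΣR = 26.3 × 0.6422 = 16.89 V.

V ≈ 16.9 V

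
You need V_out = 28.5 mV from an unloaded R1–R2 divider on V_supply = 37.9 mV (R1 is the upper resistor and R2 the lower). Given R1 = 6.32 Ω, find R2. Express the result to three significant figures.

V_out/V_supply = R2/(R1+R2) = 0.7520.
R2 = R1 · 0.7520/(1 − 0.7520) = 19.16 Ω.

R2 ≈ 19.2 Ω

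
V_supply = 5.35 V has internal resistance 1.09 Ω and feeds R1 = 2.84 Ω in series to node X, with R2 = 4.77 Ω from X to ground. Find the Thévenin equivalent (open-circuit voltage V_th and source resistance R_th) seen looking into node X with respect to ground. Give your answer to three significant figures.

V_th ≈ 2.93 V, R_th ≈ 2.15 Ω

R1' = 1.09 + 2.84 = 3.930 Ω (source resistance + R1).
With X open, the divider is unloaded: V_th = 5.35 × 4.77/8.700 = 2.933 V.
With V_supply suppressed (replaced by a short), R_th = R1' ‖ R2 = (3.930 × 4.77)/(3.930 + 4.77) = 2.155 Ω.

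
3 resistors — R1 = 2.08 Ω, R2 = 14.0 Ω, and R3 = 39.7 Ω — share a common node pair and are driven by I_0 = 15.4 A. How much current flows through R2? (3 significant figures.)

I ≈ 1.91 A

ΣG = 1/2.08 + 1/14.0 + 1/39.7 = 0.5774.
R2 takes the fraction G_k/ΣG = 0.07143/0.5774 = 0.1237, so I = 15.4 × 0.1237 = 1.905 A.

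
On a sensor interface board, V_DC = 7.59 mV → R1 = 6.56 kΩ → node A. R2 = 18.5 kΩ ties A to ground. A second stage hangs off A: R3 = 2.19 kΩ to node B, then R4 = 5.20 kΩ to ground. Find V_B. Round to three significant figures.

The second stage (R3 + R4 = 7.390 kΩ) loads node A in parallel with R2.
Effective lower resistance at A: R2 ‖ 7.390 = 5.281 kΩ.
First divider: V_A = V_DC · 5.281/(6.56 + 5.281) = 3.385 mV.
Stage 2 is unloaded, so V_B = V_A · R4/(R3+R4) = 3.385 × 5.20/7.390 = 2.382 mV.

V_B ≈ 2.38 mV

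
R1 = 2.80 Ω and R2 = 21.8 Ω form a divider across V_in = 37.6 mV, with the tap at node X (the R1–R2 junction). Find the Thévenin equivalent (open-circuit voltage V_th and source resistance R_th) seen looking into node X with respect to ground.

V_th is the unloaded tap voltage: V_in · R2/(R1+R2) = 37.6 × 0.8862 = 33.32 mV.
Looking into X with the source shorted: R_th = R1·R2/(R1+R2) = 2.800 × 21.8/24.60 = 2.481 Ω.

V_th ≈ 33.3 mV, R_th ≈ 2.48 Ω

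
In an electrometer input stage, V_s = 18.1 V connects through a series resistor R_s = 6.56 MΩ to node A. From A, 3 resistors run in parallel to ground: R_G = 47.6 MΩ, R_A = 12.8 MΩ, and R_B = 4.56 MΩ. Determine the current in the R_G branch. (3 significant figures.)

Parallel bank: R_p = 1/(1/47.6 + 1/12.8 + 1/4.56) = 3.140 MΩ.
V_A = 18.1 × 3.140/9.700 = 5.860 V.
I(R_G) = V_A / R_G = 5.860/47.6 = 0.1231 µA.

I ≈ 0.123 µA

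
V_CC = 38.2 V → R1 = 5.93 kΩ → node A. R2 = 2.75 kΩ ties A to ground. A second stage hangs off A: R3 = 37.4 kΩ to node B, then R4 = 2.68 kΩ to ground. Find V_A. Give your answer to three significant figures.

The second stage (R3 + R4 = 40.08 kΩ) loads node A in parallel with R2.
R2 ‖ (R3+R4) = 2.573 kΩ.
V_A = 38.2 × 2.573/(5.93 + 2.573) = 11.56 V.

V_A ≈ 11.6 V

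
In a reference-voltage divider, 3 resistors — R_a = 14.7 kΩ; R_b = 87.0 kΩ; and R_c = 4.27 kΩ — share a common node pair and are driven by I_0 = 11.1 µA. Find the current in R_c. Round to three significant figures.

ΣG = 1/14.7 + 1/87.0 + 1/4.27 = 0.3137.
By the current-divider rule, I = I_0 · G_k/ΣG = 11.1 × 0.7465 = 8.286 µA.

I ≈ 8.29 µA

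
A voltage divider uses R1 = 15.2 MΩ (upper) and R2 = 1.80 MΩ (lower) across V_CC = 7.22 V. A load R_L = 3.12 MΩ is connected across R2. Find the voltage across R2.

First combine the lower leg with the load: R2 ‖ R_L = 1.141 MΩ.
Then V_out = V_CC · R2'/(R1 + R2') = 7.22 × 1.141/16.34 = 0.5043 V.

V_out ≈ 0.504 V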